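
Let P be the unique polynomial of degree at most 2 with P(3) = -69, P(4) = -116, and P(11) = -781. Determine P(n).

Write P(n) = an^2 + bn + c. Substituting each data point gives a linear system:
  9a + 3b + c = -69
  16a + 4b + c = -116
  121a + 11b + c = -781
Solving the system yields a = -6, b = -5, c = 0.
So P(n) = -6n² - 5n.
Check: P(11) = -781. ✓

P(n) = -6n^2 - 5n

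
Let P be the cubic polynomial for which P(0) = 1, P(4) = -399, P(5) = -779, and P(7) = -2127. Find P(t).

P(t) = -6t^3 - 2t^2 + 4t + 1

Write P(t) = at^3 + bt^2 + ct + d. Substituting each data point gives a linear system:
  d = 1
  64a + 16b + 4c + d = -399
  125a + 25b + 5c + d = -779
  343a + 49b + 7c + d = -2127
Solving the system yields a = -6, b = -2, c = 4, d = 1.
So P(t) = -6t³ - 2t² + 4t + 1.
Check: P(4) = -399. ✓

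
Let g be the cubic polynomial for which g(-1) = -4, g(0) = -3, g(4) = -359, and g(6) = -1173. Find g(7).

Write g(s) = as^3 + bs^2 + cs + d. Substituting each data point gives a linear system:
  -a + b - c + d = -4
  d = -3
  64a + 16b + 4c + d = -359
  216a + 36b + 6c + d = -1173
Solving the system yields a = -5, b = -3, c = 3, d = -3.
So g(s) = -5s^3 - 3s^2 + 3s - 3.
Then g(7) = -1844.

-1844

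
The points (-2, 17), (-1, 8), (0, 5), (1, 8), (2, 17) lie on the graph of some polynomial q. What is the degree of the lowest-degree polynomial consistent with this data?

2

Forward differences of the values at u = -2, -1, 0, 1, 2:
  q  : 17  8  5  8  17
  Δ  : -9  -3  3  9
  Δ^2: 6  6  6
  Δ^3: 0  0
  Δ^4: 0
The second differences are constant (6) and nonzero, while all higher differences vanish, so the minimal degree is 2.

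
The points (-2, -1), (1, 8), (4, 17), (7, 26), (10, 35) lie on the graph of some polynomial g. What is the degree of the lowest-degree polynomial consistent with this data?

Forward differences of the values at u = -2, 1, 4, 7, 10:
  g  : -1  8  17  26  35
  Δ  : 9  9  9  9
  Δ^2: 0  0  0
  Δ^3: 0  0
  Δ^4: 0
The first differences are constant (9) and nonzero, while all higher differences vanish, so the minimal degree is 1.

1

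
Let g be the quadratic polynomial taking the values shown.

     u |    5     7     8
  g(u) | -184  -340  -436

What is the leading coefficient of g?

-6

Write g(u) = au^2 + bu + c. Substituting each data point gives a linear system:
  25a + 5b + c = -184
  49a + 7b + c = -340
  64a + 8b + c = -436
Solving the system yields a = -6, b = -6, c = -4.
So g(u) = -6u² - 6u - 4.
The leading coefficient is -6.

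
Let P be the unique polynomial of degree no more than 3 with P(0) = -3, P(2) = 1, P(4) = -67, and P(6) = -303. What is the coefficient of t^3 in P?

-2

Write P(t) = at^3 + bt^2 + ct + d. Substituting each data point gives a linear system:
  d = -3
  8a + 4b + 2c + d = 1
  64a + 16b + 4c + d = -67
  216a + 36b + 6c + d = -303
Solving the system yields a = -2, b = 3, c = 4, d = -3.
So P(t) = -2t³ + 3t² + 4t - 3.
The leading coefficient is -2.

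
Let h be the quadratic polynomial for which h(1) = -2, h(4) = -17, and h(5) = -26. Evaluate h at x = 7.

Write h(x) = ax^2 + bx + c. Substituting each data point gives a linear system:
  a + b + c = -2
  16a + 4b + c = -17
  25a + 5b + c = -26
Solving the system yields a = -1, b = 0, c = -1.
So h(x) = -x^2 - 1.
Then h(7) = -50.

-50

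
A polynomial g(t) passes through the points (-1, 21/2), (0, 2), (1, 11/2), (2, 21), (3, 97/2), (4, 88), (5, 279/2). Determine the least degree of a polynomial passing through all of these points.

2

Forward differences of the values at t = -1, 0, 1, 2, 3, 4, 5:
  g  : 21/2  2  11/2  21  97/2  88  279/2
  Δ  : -17/2  7/2  31/2  55/2  79/2  103/2
  Δ^2: 12  12  12  12  12
  Δ^3: 0  0  0  0
  Δ^4: 0  0  0
  Δ^5: 0  0
  Δ^6: 0
The second differences are constant (12) and nonzero, while all higher differences vanish, so the minimal degree is 2.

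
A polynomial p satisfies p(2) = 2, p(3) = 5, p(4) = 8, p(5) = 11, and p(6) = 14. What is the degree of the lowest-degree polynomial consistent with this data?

1

Divided differences on the nodes 2, 3, 4, 5, 6:
  order 0: 2  5  8  11  14
  order 1: 3  3  3  3
  order 2: 0  0  0
  order 3: 0  0
  order 4: 0
The order-1 divided differences are all 3 (nonzero) and every higher order vanishes, so the data lies on a polynomial of degree exactly 1.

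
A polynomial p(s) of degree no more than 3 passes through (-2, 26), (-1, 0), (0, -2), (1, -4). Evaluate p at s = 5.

-492

Forward differences of the values at s = -2, -1, 0, 1:
  p  : 26  0  -2  -4
  Δ  : -26  -2  -2
  Δ^2: 24  0
  Δ^3: -24
The third differences are constant, confirming degree 3.
Interpolating (Newton forward form) and evaluating at s = 5 gives p(5) = -492.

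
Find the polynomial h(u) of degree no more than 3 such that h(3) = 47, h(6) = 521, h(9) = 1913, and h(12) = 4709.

h(u) = 3u^3 - 3u^2 - 4u + 5

Write h(u) = au^3 + bu^2 + cu + d. Substituting each data point gives a linear system:
  27a + 9b + 3c + d = 47
  216a + 36b + 6c + d = 521
  729a + 81b + 9c + d = 1913
  1728a + 144b + 12c + d = 4709
Solving the system yields a = 3, b = -3, c = -4, d = 5.
So h(u) = 3u³ - 3u² - 4u + 5.
Check: h(9) = 1913. ✓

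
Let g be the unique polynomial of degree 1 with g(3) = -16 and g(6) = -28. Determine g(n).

g(n) = -4n - 4

Write g(n) = an + b. Substituting each data point gives a linear system:
  3a + b = -16
  6a + b = -28
Solving the system yields a = -4, b = -4.
So g(n) = -4n - 4.
Check: g(3) = -16. ✓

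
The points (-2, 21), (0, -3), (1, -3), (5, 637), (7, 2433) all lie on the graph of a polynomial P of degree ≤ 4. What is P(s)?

Write P(s) = as^4 + bs^3 + cs^2 + ds + e. Substituting each data point gives a linear system:
  16a - 8b + 4c - 2d + e = 21
  e = -3
  a + b + c + d + e = -3
  625a + 125b + 25c + 5d + e = 637
  2401a + 343b + 49c + 7d + e = 2433
Solving the system yields a = 1, b = 0, c = 1, d = -2, e = -3.
So P(s) = s^4 + s^2 - 2s - 3.
Check: P(1) = -3. ✓

P(s) = s^4 + s^2 - 2s - 3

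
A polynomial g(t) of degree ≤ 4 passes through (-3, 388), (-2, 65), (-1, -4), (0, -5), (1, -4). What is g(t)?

g(t) = 5t^4 - t^3 - 4t^2 + t - 5

Write g(t) = at^4 + bt^3 + ct^2 + dt + e. Substituting each data point gives a linear system:
  81a - 27b + 9c - 3d + e = 388
  16a - 8b + 4c - 2d + e = 65
  a - b + c - d + e = -4
  e = -5
  a + b + c + d + e = -4
Solving the system yields a = 5, b = -1, c = -4, d = 1, e = -5.
So g(t) = 5t^4 - t^3 - 4t^2 + t - 5.
Check: g(0) = -5. ✓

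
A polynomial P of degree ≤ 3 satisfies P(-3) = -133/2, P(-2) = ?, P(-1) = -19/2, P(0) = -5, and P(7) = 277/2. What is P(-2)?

The 4 known points determine the degree-3 polynomial uniquely.
Write P(x) = ax^3 + bx^2 + cx + d. Substituting each data point gives a linear system:
  -27a + 9b - 3c + d = -133/2
  -a + b - c + d = -19/2
  d = -5
  343a + 49b + 7c + d = 277/2
Solving the system yields a = 1, b = -4, c = -1/2, d = -5.
So P(x) = x^3 - 4x^2 - (1/2)x - 5.
Then P(-2) = -28.

-28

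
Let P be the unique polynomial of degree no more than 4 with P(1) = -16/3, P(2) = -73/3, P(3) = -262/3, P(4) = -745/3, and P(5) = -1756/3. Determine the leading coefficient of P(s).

Write P(s) = as^4 + bs^3 + cs^2 + ds + e. Substituting each data point gives a linear system:
  a + b + c + d + e = -16/3
  16a + 8b + 4c + 2d + e = -73/3
  81a + 27b + 9c + 3d + e = -262/3
  256a + 64b + 16c + 4d + e = -745/3
  625a + 125b + 25c + 5d + e = -1756/3
Solving the system yields a = -1, b = 1, c = -3, d = -2, e = -1/3.
So P(s) = -s⁴ + s³ - 3s² - 2s - 1/3.
The leading coefficient is -1.

-1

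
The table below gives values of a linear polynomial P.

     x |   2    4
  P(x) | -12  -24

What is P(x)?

P(x) = -6x

Using the Lagrange interpolation formula with nodes 2, 4:
  L_0(x) = (x - 4) / -2
  L_1(x) = (x - 2) / 2
Then P(x) = -12·L_0(x) - 24·L_1(x).
Expanding and collecting terms gives P(x) = -6x.
Check: P(2) = -12. ✓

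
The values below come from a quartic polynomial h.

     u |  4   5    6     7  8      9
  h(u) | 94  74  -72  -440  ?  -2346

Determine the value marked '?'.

-1150

The 5 known points determine the degree-4 polynomial uniquely.
Write h(u) = au^4 + bu^3 + cu^2 + du + e. Substituting each data point gives a linear system:
  256a + 64b + 16c + 4d + e = 94
  625a + 125b + 25c + 5d + e = 74
  1296a + 216b + 36c + 6d + e = -72
  2401a + 343b + 49c + 7d + e = -440
  6561a + 729b + 81c + 9d + e = -2346
Solving the system yields a = -1, b = 6, c = -2, d = 1, e = -6.
So h(u) = -u^4 + 6u^3 - 2u^2 + u - 6.
Then h(8) = -1150.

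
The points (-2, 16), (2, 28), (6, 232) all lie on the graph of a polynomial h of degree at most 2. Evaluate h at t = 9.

Write h(t) = at^2 + bt + c. Substituting each data point gives a linear system:
  4a - 2b + c = 16
  4a + 2b + c = 28
  36a + 6b + c = 232
Solving the system yields a = 6, b = 3, c = -2.
So h(t) = 6t^2 + 3t - 2.
Then h(9) = 511.

511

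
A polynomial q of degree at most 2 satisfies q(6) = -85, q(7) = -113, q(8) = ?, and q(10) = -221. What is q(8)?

-145

The 3 known points determine the degree-2 polynomial uniquely.
Write q(x) = ax^2 + bx + c. Substituting each data point gives a linear system:
  36a + 6b + c = -85
  49a + 7b + c = -113
  100a + 10b + c = -221
Solving the system yields a = -2, b = -2, c = -1.
So q(x) = -2x^2 - 2x - 1.
Then q(8) = -145.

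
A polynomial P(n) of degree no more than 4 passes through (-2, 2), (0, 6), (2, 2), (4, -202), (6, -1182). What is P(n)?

Write P(n) = an^4 + bn^3 + cn^2 + dn + e. Substituting each data point gives a linear system:
  16a - 8b + 4c - 2d + e = 2
  e = 6
  16a + 8b + 4c + 2d + e = 2
  256a + 64b + 16c + 4d + e = -202
  1296a + 216b + 36c + 6d + e = -1182
Solving the system yields a = -1, b = 0, c = 3, d = 0, e = 6.
So P(n) = -n^4 + 3n^2 + 6.
Check: P(4) = -202. ✓

P(n) = -n^4 + 3n^2 + 6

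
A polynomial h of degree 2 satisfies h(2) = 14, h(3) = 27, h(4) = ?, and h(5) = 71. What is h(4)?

On equispaced nodes a degree-2 polynomial has vanishing third forward difference, so
  - h(2) + 3·h(3) - 3·h(4) + h(5) = 0.
Substituting the known values and solving for h(4):
  -3·h(4) = -138
  h(4) = 46.

46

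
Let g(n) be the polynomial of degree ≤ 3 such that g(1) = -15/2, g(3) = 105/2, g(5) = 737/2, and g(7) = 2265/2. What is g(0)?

-3/2

Write g(n) = an^3 + bn^2 + cn + d. Substituting each data point gives a linear system:
  a + b + c + d = -15/2
  27a + 9b + 3c + d = 105/2
  125a + 25b + 5c + d = 737/2
  343a + 49b + 7c + d = 2265/2
Solving the system yields a = 4, b = -4, c = -6, d = -3/2.
So g(n) = 4n^3 - 4n^2 - 6n - 3/2.
Then g(0) = -3/2.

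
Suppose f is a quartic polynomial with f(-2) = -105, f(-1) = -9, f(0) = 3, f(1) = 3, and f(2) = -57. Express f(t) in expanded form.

Using the Lagrange interpolation formula with nodes -2, -1, 0, 1, 2:
  L_0(t) = (t + 1)t(t - 1)(t - 2) / 24
  L_1(t) = (t + 2)t(t - 1)(t - 2) / -6
  L_2(t) = (t + 2)(t + 1)(t - 1)(t - 2) / 4
  L_3(t) = (t + 2)(t + 1)t(t - 2) / -6
  L_4(t) = (t + 2)(t + 1)t(t - 1) / 24
Then f(t) = -105·L_0(t) - 9·L_1(t) + 3·L_2(t) + 3·L_3(t) - 57·L_4(t).
Expanding and collecting terms gives f(t) = -5t^4 + 2t^3 - t^2 + 4t + 3.
Check: f(0) = 3. ✓

f(t) = -5t^4 + 2t^3 - t^2 + 4t + 3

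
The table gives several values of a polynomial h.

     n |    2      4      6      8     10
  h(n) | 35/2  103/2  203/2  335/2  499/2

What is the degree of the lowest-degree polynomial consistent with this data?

2

Forward differences of the values at n = 2, 4, 6, 8, 10:
  h  : 35/2  103/2  203/2  335/2  499/2
  Δ  : 34  50  66  82
  Δ^2: 16  16  16
  Δ^3: 0  0
  Δ^4: 0
The second differences are constant (16) and nonzero, while all higher differences vanish, so the minimal degree is 2.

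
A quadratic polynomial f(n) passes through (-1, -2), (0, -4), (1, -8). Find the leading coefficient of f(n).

-1

Write f(n) = an^2 + bn + c. Substituting each data point gives a linear system:
  a - b + c = -2
  c = -4
  a + b + c = -8
Solving the system yields a = -1, b = -3, c = -4.
So f(n) = -n^2 - 3n - 4.
The leading coefficient is -1.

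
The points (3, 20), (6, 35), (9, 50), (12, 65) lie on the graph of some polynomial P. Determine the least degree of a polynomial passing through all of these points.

1

Forward differences of the values at s = 3, 6, 9, 12:
  P  : 20  35  50  65
  Δ  : 15  15  15
  Δ^2: 0  0
  Δ^3: 0
The first differences are constant (15) and nonzero, while all higher differences vanish, so the minimal degree is 1.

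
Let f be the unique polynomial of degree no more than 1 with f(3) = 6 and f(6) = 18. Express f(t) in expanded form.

f(t) = 4t - 6

Using the Lagrange interpolation formula with nodes 3, 6:
  L_0(t) = (t - 6) / -3
  L_1(t) = (t - 3) / 3
Then f(t) = 6·L_0(t) + 18·L_1(t).
Expanding and collecting terms gives f(t) = 4t - 6.
Check: f(3) = 6. ✓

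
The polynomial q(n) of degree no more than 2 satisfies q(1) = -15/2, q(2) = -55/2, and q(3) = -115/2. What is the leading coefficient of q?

Write q(n) = an^2 + bn + c. Substituting each data point gives a linear system:
  a + b + c = -15/2
  4a + 2b + c = -55/2
  9a + 3b + c = -115/2
Solving the system yields a = -5, b = -5, c = 5/2.
So q(n) = -5n^2 - 5n + 5/2.
The leading coefficient is -5.

-5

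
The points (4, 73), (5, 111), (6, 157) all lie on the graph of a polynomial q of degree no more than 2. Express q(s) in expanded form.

Write q(s) = as^2 + bs + c. Substituting each data point gives a linear system:
  16a + 4b + c = 73
  25a + 5b + c = 111
  36a + 6b + c = 157
Solving the system yields a = 4, b = 2, c = 1.
So q(s) = 4s^2 + 2s + 1.
Check: q(4) = 73. ✓

q(s) = 4s^2 + 2s + 1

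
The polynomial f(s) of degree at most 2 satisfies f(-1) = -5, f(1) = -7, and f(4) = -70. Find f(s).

Using the Lagrange interpolation formula with nodes -1, 1, 4:
  L_0(s) = (s - 1)(s - 4) / 10
  L_1(s) = (s + 1)(s - 4) / -6
  L_2(s) = (s + 1)(s - 1) / 15
Then f(s) = -5·L_0(s) - 7·L_1(s) - 70·L_2(s).
Expanding and collecting terms gives f(s) = -4s² - s - 2.
Check: f(-1) = -5. ✓

f(s) = -4s^2 - s - 2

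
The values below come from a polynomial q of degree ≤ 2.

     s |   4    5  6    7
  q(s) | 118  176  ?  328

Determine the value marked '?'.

On equispaced nodes a degree-2 polynomial has vanishing third forward difference, so
  - q(4) + 3·q(5) - 3·q(6) + q(7) = 0.
Substituting the known values and solving for q(6):
  -3·q(6) = -738
  q(6) = 246.

246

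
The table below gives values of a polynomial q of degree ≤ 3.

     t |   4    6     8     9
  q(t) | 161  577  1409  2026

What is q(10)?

2801

Using the Lagrange interpolation formula with nodes 4, 6, 8, 9:
  L_0(t) = (t - 6)(t - 8)(t - 9) / -40
  L_1(t) = (t - 4)(t - 8)(t - 9) / 12
  L_2(t) = (t - 4)(t - 6)(t - 9) / -8
  L_3(t) = (t - 4)(t - 6)(t - 8) / 15
Then q(t) = 161·L_0(t) + 577·L_1(t) + 1409·L_2(t) + 2026·L_3(t).
Expanding and collecting terms gives q(t) = 3t^3 - 2t^2 + 1.
Evaluating at t = 10: q(10) = 2801.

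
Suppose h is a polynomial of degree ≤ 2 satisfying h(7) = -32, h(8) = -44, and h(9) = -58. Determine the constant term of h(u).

-4

Write h(u) = au^2 + bu + c. Substituting each data point gives a linear system:
  49a + 7b + c = -32
  64a + 8b + c = -44
  81a + 9b + c = -58
Solving the system yields a = -1, b = 3, c = -4.
So h(u) = -u^2 + 3u - 4.
The constant term is -4.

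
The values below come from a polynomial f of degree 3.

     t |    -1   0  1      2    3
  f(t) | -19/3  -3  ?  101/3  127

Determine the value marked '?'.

1/3

On equispaced nodes a degree-3 polynomial has vanishing fourth forward difference, so
  f(-1) - 4·f(0) + 6·f(1) - 4·f(2) + f(3) = 0.
Substituting the known values and solving for f(1):
  6·f(1) = 2
  f(1) = 1/3.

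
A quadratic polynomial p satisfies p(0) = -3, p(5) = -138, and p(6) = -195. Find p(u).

Write p(u) = au^2 + bu + c. Substituting each data point gives a linear system:
  c = -3
  25a + 5b + c = -138
  36a + 6b + c = -195
Solving the system yields a = -5, b = -2, c = -3.
So p(u) = -5u² - 2u - 3.
Check: p(5) = -138. ✓

p(u) = -5u^2 - 2u - 3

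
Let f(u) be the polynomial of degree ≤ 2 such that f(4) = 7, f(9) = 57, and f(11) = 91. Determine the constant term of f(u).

3

Write f(u) = au^2 + bu + c. Substituting each data point gives a linear system:
  16a + 4b + c = 7
  81a + 9b + c = 57
  121a + 11b + c = 91
Solving the system yields a = 1, b = -3, c = 3.
So f(u) = u^2 - 3u + 3.
The constant term is 3.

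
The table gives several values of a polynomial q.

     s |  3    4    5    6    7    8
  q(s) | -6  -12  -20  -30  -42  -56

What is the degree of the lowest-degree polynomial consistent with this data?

2

Forward differences of the values at s = 3, 4, 5, 6, 7, 8:
  q  : -6  -12  -20  -30  -42  -56
  Δ  : -6  -8  -10  -12  -14
  Δ^2: -2  -2  -2  -2
  Δ^3: 0  0  0
  Δ^4: 0  0
  Δ^5: 0
The second differences are constant (-2) and nonzero, while all higher differences vanish, so the minimal degree is 2.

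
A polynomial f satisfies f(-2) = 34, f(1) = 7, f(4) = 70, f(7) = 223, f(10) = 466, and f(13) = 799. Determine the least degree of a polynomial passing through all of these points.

Forward differences of the values at s = -2, 1, 4, 7, 10, 13:
  f  : 34  7  70  223  466  799
  Δ  : -27  63  153  243  333
  Δ^2: 90  90  90  90
  Δ^3: 0  0  0
  Δ^4: 0  0
  Δ^5: 0
The second differences are constant (90) and nonzero, while all higher differences vanish, so the minimal degree is 2.

2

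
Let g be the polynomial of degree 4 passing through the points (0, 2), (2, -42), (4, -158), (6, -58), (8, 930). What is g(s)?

Using the Lagrange interpolation formula with nodes 0, 2, 4, 6, 8:
  L_0(s) = (s - 2)(s - 4)(s - 6)(s - 8) / 384
  L_1(s) = s(s - 4)(s - 6)(s - 8) / -96
  L_2(s) = s(s - 2)(s - 6)(s - 8) / 64
  L_3(s) = s(s - 2)(s - 4)(s - 8) / -96
  L_4(s) = s(s - 2)(s - 4)(s - 6) / 384
Then g(s) = 2·L_0(s) - 42·L_1(s) - 158·L_2(s) - 58·L_3(s) + 930·L_4(s).
Expanding and collecting terms gives g(s) = s⁴ - 6s³ - s² - 4s + 2.
Check: g(2) = -42. ✓

g(s) = s^4 - 6s^3 - s^2 - 4s + 2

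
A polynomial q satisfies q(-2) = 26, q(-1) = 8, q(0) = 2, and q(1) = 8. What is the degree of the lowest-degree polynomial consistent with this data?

2

Divided differences on the nodes -2, -1, 0, 1:
  order 0: 26  8  2  8
  order 1: -18  -6  6
  order 2: 6  6
  order 3: 0
The order-2 divided differences are all 6 (nonzero) and every higher order vanishes, so the data lies on a polynomial of degree exactly 2.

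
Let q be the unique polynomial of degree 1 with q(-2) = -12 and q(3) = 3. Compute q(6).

Write q(t) = at + b. Substituting each data point gives a linear system:
  -2a + b = -12
  3a + b = 3
Solving the system yields a = 3, b = -6.
So q(t) = 3t - 6.
Then q(6) = 12.

12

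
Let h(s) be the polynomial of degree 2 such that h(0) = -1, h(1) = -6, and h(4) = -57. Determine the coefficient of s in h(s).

-2

Write h(s) = as^2 + bs + c. Substituting each data point gives a linear system:
  c = -1
  a + b + c = -6
  16a + 4b + c = -57
Solving the system yields a = -3, b = -2, c = -1.
So h(s) = -3s^2 - 2s - 1.
The coefficient of s is -2.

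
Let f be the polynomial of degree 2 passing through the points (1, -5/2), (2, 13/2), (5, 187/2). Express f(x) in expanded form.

Using the Lagrange interpolation formula with nodes 1, 2, 5:
  L_0(x) = (x - 2)(x - 5) / 4
  L_1(x) = (x - 1)(x - 5) / -3
  L_2(x) = (x - 1)(x - 2) / 12
Then f(x) = -5/2·L_0(x) + 13/2·L_1(x) + 187/2·L_2(x).
Expanding and collecting terms gives f(x) = 5x² - 6x - 3/2.
Check: f(5) = 187/2. ✓

f(x) = 5x^2 - 6x - 3/2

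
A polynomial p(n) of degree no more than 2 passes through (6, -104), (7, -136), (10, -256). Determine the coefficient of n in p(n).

-6

Write p(n) = an^2 + bn + c. Substituting each data point gives a linear system:
  36a + 6b + c = -104
  49a + 7b + c = -136
  100a + 10b + c = -256
Solving the system yields a = -2, b = -6, c = 4.
So p(n) = -2n² - 6n + 4.
The coefficient of n is -6.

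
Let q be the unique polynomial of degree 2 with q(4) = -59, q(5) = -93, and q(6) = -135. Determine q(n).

Using the Lagrange interpolation formula with nodes 4, 5, 6:
  L_0(n) = (n - 5)(n - 6) / 2
  L_1(n) = (n - 4)(n - 6) / -1
  L_2(n) = (n - 4)(n - 5) / 2
Then q(n) = -59·L_0(n) - 93·L_1(n) - 135·L_2(n).
Expanding and collecting terms gives q(n) = -4n^2 + 2n - 3.
Check: q(4) = -59. ✓

q(n) = -4n^2 + 2n - 3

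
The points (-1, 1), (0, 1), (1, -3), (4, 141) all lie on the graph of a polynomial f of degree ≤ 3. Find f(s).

f(s) = 3s^3 - 2s^2 - 5s + 1

Write f(s) = as^3 + bs^2 + cs + d. Substituting each data point gives a linear system:
  -a + b - c + d = 1
  d = 1
  a + b + c + d = -3
  64a + 16b + 4c + d = 141
Solving the system yields a = 3, b = -2, c = -5, d = 1.
So f(s) = 3s³ - 2s² - 5s + 1.
Check: f(4) = 141. ✓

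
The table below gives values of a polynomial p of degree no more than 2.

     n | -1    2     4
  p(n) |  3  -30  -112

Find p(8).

-420

Write p(n) = an^2 + bn + c. Substituting each data point gives a linear system:
  a - b + c = 3
  4a + 2b + c = -30
  16a + 4b + c = -112
Solving the system yields a = -6, b = -5, c = 4.
So p(n) = -6n^2 - 5n + 4.
Then p(8) = -420.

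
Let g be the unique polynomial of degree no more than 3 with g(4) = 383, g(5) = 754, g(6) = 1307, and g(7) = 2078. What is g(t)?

g(t) = 6t^3 + t^2 - 4t - 1

Write g(t) = at^3 + bt^2 + ct + d. Substituting each data point gives a linear system:
  64a + 16b + 4c + d = 383
  125a + 25b + 5c + d = 754
  216a + 36b + 6c + d = 1307
  343a + 49b + 7c + d = 2078
Solving the system yields a = 6, b = 1, c = -4, d = -1.
So g(t) = 6t^3 + t^2 - 4t - 1.
Check: g(7) = 2078. ✓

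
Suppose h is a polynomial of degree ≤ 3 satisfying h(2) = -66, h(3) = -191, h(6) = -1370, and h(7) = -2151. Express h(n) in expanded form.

Write h(n) = an^3 + bn^2 + cn + d. Substituting each data point gives a linear system:
  8a + 4b + 2c + d = -66
  27a + 9b + 3c + d = -191
  216a + 36b + 6c + d = -1370
  343a + 49b + 7c + d = -2151
Solving the system yields a = -6, b = -1, c = -6, d = -2.
So h(n) = -6n^3 - n^2 - 6n - 2.
Check: h(6) = -1370. ✓

h(n) = -6n^3 - n^2 - 6n - 2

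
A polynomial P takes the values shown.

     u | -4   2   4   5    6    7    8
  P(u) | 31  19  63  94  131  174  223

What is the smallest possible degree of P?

Divided differences on the nodes -4, 2, 4, 5, 6, 7, 8:
  order 0: 31  19  63  94  131  174  223
  order 1: -2  22  31  37  43  49
  order 2: 3  3  3  3  3
  order 3: 0  0  0  0
  order 4: 0  0  0
  order 5: 0  0
  order 6: 0
The order-2 divided differences are all 3 (nonzero) and every higher order vanishes, so the data lies on a polynomial of degree exactly 2.

2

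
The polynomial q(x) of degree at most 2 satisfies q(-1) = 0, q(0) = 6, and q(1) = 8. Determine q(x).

Write q(x) = ax^2 + bx + c. Substituting each data point gives a linear system:
  a - b + c = 0
  c = 6
  a + b + c = 8
Solving the system yields a = -2, b = 4, c = 6.
So q(x) = -2x^2 + 4x + 6.
Check: q(-1) = 0. ✓

q(x) = -2x^2 + 4x + 6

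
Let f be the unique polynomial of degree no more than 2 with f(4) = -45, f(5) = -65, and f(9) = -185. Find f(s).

Using the Lagrange interpolation formula with nodes 4, 5, 9:
  L_0(s) = (s - 5)(s - 9) / 5
  L_1(s) = (s - 4)(s - 9) / -4
  L_2(s) = (s - 4)(s - 5) / 20
Then f(s) = -45·L_0(s) - 65·L_1(s) - 185·L_2(s).
Expanding and collecting terms gives f(s) = -2s² - 2s - 5.
Check: f(9) = -185. ✓

f(s) = -2s^2 - 2s - 5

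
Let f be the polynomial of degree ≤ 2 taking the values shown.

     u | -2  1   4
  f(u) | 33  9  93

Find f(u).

Write f(u) = au^2 + bu + c. Substituting each data point gives a linear system:
  4a - 2b + c = 33
  a + b + c = 9
  16a + 4b + c = 93
Solving the system yields a = 6, b = -2, c = 5.
So f(u) = 6u² - 2u + 5.
Check: f(-2) = 33. ✓

f(u) = 6u^2 - 2u + 5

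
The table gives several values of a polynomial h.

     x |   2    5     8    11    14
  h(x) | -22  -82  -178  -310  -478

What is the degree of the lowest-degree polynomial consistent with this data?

2

Forward differences of the values at x = 2, 5, 8, 11, 14:
  h  : -22  -82  -178  -310  -478
  Δ  : -60  -96  -132  -168
  Δ^2: -36  -36  -36
  Δ^3: 0  0
  Δ^4: 0
The second differences are constant (-36) and nonzero, while all higher differences vanish, so the minimal degree is 2.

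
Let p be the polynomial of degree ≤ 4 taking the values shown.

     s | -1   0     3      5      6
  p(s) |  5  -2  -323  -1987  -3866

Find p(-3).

13

Using the Lagrange interpolation formula with nodes -1, 0, 3, 5, 6:
  L_0(s) = s(s - 3)(s - 5)(s - 6) / 168
  L_1(s) = (s + 1)(s - 3)(s - 5)(s - 6) / -90
  L_2(s) = (s + 1)s(s - 5)(s - 6) / 72
  L_3(s) = (s + 1)s(s - 3)(s - 6) / -60
  L_4(s) = (s + 1)s(s - 3)(s - 5) / 126
Then p(s) = 5·L_0(s) - 2·L_1(s) - 323·L_2(s) - 1987·L_3(s) - 3866·L_4(s).
Expanding and collecting terms gives p(s) = -2s^4 - 6s^3 + s^2 - 2s - 2.
Evaluating at s = -3: p(-3) = 13.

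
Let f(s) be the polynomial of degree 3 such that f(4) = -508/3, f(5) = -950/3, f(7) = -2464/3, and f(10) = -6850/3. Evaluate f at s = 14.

-18158/3

Using the Lagrange interpolation formula with nodes 4, 5, 7, 10:
  L_0(s) = (s - 5)(s - 7)(s - 10) / -18
  L_1(s) = (s - 4)(s - 7)(s - 10) / 10
  L_2(s) = (s - 4)(s - 5)(s - 10) / -18
  L_3(s) = (s - 4)(s - 5)(s - 7) / 90
Then f(s) = -508/3·L_0(s) - 950/3·L_1(s) - 2464/3·L_2(s) - 6850/3·L_3(s).
Expanding and collecting terms gives f(s) = -2s³ - 3s² + (5/3)s.
Evaluating at s = 14: f(14) = -18158/3.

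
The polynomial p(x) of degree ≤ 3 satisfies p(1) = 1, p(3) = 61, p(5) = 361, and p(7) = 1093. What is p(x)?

Write p(x) = ax^3 + bx^2 + cx + d. Substituting each data point gives a linear system:
  a + b + c + d = 1
  27a + 9b + 3c + d = 61
  125a + 25b + 5c + d = 361
  343a + 49b + 7c + d = 1093
Solving the system yields a = 4, b = -6, c = 2, d = 1.
So p(x) = 4x³ - 6x² + 2x + 1.
Check: p(5) = 361. ✓

p(x) = 4x^3 - 6x^2 + 2x + 1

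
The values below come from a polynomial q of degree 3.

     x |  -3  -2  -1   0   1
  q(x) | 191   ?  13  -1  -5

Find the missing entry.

On equispaced nodes a degree-3 polynomial has vanishing fourth forward difference, so
  q(-3) - 4·q(-2) + 6·q(-1) - 4·q(0) + q(1) = 0.
Substituting the known values and solving for q(-2):
  -4·q(-2) = -268
  q(-2) = 67.

67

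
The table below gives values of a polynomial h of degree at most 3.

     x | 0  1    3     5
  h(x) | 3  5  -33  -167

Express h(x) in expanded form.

h(x) = -x^3 - 3x^2 + 6x + 3

Write h(x) = ax^3 + bx^2 + cx + d. Substituting each data point gives a linear system:
  d = 3
  a + b + c + d = 5
  27a + 9b + 3c + d = -33
  125a + 25b + 5c + d = -167
Solving the system yields a = -1, b = -3, c = 6, d = 3.
So h(x) = -x³ - 3x² + 6x + 3.
Check: h(0) = 3. ✓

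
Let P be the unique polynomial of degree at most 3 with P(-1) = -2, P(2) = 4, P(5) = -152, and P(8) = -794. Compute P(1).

Using the Lagrange interpolation formula with nodes -1, 2, 5, 8:
  L_0(t) = (t - 2)(t - 5)(t - 8) / -162
  L_1(t) = (t + 1)(t - 5)(t - 8) / 54
  L_2(t) = (t + 1)(t - 2)(t - 8) / -54
  L_3(t) = (t + 1)(t - 2)(t - 5) / 162
Then P(t) = -2·L_0(t) + 4·L_1(t) - 152·L_2(t) - 794·L_3(t).
Expanding and collecting terms gives P(t) = -2t^3 + 3t^2 + 5t - 2.
Evaluating at t = 1: P(1) = 4.

4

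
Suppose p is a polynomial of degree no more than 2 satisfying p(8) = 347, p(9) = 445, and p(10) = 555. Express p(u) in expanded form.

p(u) = 6u^2 - 4u - 5

Write p(u) = au^2 + bu + c. Substituting each data point gives a linear system:
  64a + 8b + c = 347
  81a + 9b + c = 445
  100a + 10b + c = 555
Solving the system yields a = 6, b = -4, c = -5.
So p(u) = 6u^2 - 4u - 5.
Check: p(8) = 347. ✓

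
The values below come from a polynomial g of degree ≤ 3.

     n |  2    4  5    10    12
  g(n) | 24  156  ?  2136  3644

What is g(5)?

The 4 known points determine the degree-3 polynomial uniquely.
Write g(n) = an^3 + bn^2 + cn + d. Substituting each data point gives a linear system:
  8a + 4b + 2c + d = 24
  64a + 16b + 4c + d = 156
  1000a + 100b + 10c + d = 2136
  1728a + 144b + 12c + d = 3644
Solving the system yields a = 2, b = 1, c = 4, d = -4.
So g(n) = 2n^3 + n^2 + 4n - 4.
Then g(5) = 291.

291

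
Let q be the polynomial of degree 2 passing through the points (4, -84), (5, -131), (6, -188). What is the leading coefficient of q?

Write q(u) = au^2 + bu + c. Substituting each data point gives a linear system:
  16a + 4b + c = -84
  25a + 5b + c = -131
  36a + 6b + c = -188
Solving the system yields a = -5, b = -2, c = 4.
So q(u) = -5u^2 - 2u + 4.
The leading coefficient is -5.

-5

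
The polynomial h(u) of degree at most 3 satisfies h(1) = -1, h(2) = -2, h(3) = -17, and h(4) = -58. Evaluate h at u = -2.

38

Write h(u) = au^3 + bu^2 + cu + d. Substituting each data point gives a linear system:
  a + b + c + d = -1
  8a + 4b + 2c + d = -2
  27a + 9b + 3c + d = -17
  64a + 16b + 4c + d = -58
Solving the system yields a = -2, b = 5, c = -2, d = -2.
So h(u) = -2u³ + 5u² - 2u - 2.
Then h(-2) = 38.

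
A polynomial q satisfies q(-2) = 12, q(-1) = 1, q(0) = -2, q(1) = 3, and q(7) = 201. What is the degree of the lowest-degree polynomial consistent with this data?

Divided differences on the nodes -2, -1, 0, 1, 7:
  order 0: 12  1  -2  3  201
  order 1: -11  -3  5  33
  order 2: 4  4  4
  order 3: 0  0
  order 4: 0
The order-2 divided differences are all 4 (nonzero) and every higher order vanishes, so the data lies on a polynomial of degree exactly 2.

2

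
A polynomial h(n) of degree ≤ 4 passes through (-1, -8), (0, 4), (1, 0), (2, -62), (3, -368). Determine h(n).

h(n) = -6n^4 + 5n^3 - 2n^2 - n + 4

Write h(n) = an^4 + bn^3 + cn^2 + dn + e. Substituting each data point gives a linear system:
  a - b + c - d + e = -8
  e = 4
  a + b + c + d + e = 0
  16a + 8b + 4c + 2d + e = -62
  81a + 27b + 9c + 3d + e = -368
Solving the system yields a = -6, b = 5, c = -2, d = -1, e = 4.
So h(n) = -6n⁴ + 5n³ - 2n² - n + 4.
Check: h(0) = 4. ✓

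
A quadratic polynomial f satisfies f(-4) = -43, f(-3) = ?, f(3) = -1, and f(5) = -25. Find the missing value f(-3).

-25

The 3 known points determine the degree-2 polynomial uniquely.
Write f(s) = as^2 + bs + c. Substituting each data point gives a linear system:
  16a - 4b + c = -43
  9a + 3b + c = -1
  25a + 5b + c = -25
Solving the system yields a = -2, b = 4, c = 5.
So f(s) = -2s^2 + 4s + 5.
Then f(-3) = -25.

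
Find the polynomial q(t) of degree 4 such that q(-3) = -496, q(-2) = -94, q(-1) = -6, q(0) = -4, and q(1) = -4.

Write q(t) = at^4 + bt^3 + ct^2 + dt + e. Substituting each data point gives a linear system:
  81a - 27b + 9c - 3d + e = -496
  16a - 8b + 4c - 2d + e = -94
  a - b + c - d + e = -6
  e = -4
  a + b + c + d + e = -4
Solving the system yields a = -6, b = 2, c = 5, d = -1, e = -4.
So q(t) = -6t^4 + 2t^3 + 5t^2 - t - 4.
Check: q(-3) = -496. ✓

q(t) = -6t^4 + 2t^3 + 5t^2 - t - 4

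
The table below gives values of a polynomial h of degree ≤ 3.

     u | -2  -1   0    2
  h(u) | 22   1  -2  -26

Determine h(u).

h(u) = -3u^3 - 2

Write h(u) = au^3 + bu^2 + cu + d. Substituting each data point gives a linear system:
  -8a + 4b - 2c + d = 22
  -a + b - c + d = 1
  d = -2
  8a + 4b + 2c + d = -26
Solving the system yields a = -3, b = 0, c = 0, d = -2.
So h(u) = -3u^3 - 2.
Check: h(-2) = 22. ✓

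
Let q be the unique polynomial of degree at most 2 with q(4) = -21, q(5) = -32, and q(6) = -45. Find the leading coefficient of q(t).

Write q(t) = at^2 + bt + c. Substituting each data point gives a linear system:
  16a + 4b + c = -21
  25a + 5b + c = -32
  36a + 6b + c = -45
Solving the system yields a = -1, b = -2, c = 3.
So q(t) = -t^2 - 2t + 3.
The leading coefficient is -1.

-1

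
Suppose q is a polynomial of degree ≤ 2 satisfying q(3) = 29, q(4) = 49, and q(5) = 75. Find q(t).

Using the Lagrange interpolation formula with nodes 3, 4, 5:
  L_0(t) = (t - 4)(t - 5) / 2
  L_1(t) = (t - 3)(t - 5) / -1
  L_2(t) = (t - 3)(t - 4) / 2
Then q(t) = 29·L_0(t) + 49·L_1(t) + 75·L_2(t).
Expanding and collecting terms gives q(t) = 3t² - t + 5.
Check: q(5) = 75. ✓

q(t) = 3t^2 - t + 5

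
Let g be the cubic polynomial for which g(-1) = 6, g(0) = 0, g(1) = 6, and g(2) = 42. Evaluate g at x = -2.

6

Write g(x) = ax^3 + bx^2 + cx + d. Substituting each data point gives a linear system:
  -a + b - c + d = 6
  d = 0
  a + b + c + d = 6
  8a + 4b + 2c + d = 42
Solving the system yields a = 3, b = 6, c = -3, d = 0.
So g(x) = 3x^3 + 6x^2 - 3x.
Then g(-2) = 6.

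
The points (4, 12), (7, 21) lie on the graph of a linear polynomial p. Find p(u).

p(u) = 3u

Using the Lagrange interpolation formula with nodes 4, 7:
  L_0(u) = (u - 7) / -3
  L_1(u) = (u - 4) / 3
Then p(u) = 12·L_0(u) + 21·L_1(u).
Expanding and collecting terms gives p(u) = 3u.
Check: p(7) = 21. ✓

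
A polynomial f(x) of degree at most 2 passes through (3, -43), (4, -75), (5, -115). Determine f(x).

Using the Lagrange interpolation formula with nodes 3, 4, 5:
  L_0(x) = (x - 4)(x - 5) / 2
  L_1(x) = (x - 3)(x - 5) / -1
  L_2(x) = (x - 3)(x - 4) / 2
Then f(x) = -43·L_0(x) - 75·L_1(x) - 115·L_2(x).
Expanding and collecting terms gives f(x) = -4x² - 4x + 5.
Check: f(3) = -43. ✓

f(x) = -4x^2 - 4x + 5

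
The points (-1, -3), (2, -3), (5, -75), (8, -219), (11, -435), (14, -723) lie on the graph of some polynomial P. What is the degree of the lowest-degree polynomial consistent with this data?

2

Forward differences of the values at u = -1, 2, 5, 8, 11, 14:
  P  : -3  -3  -75  -219  -435  -723
  Δ  : 0  -72  -144  -216  -288
  Δ^2: -72  -72  -72  -72
  Δ^3: 0  0  0
  Δ^4: 0  0
  Δ^5: 0
The second differences are constant (-72) and nonzero, while all higher differences vanish, so the minimal degree is 2.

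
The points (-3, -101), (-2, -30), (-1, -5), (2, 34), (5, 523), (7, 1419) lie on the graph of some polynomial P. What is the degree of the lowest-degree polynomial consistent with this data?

Divided differences on the nodes -3, -2, -1, 2, 5, 7:
  order 0: -101  -30  -5  34  523  1419
  order 1: 71  25  13  163  448
  order 2: -23  -3  25  57
  order 3: 4  4  4
  order 4: 0  0
  order 5: 0
The order-3 divided differences are all 4 (nonzero) and every higher order vanishes, so the data lies on a polynomial of degree exactly 3.

3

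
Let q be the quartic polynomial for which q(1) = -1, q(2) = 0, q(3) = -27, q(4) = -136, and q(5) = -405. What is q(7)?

-1855

Forward differences of the values at x = 1, 2, 3, 4, 5:
  q  : -1  0  -27  -136  -405
  Δ  : 1  -27  -109  -269
  Δ^2: -28  -82  -160
  Δ^3: -54  -78
  Δ^4: -24
The fourth differences are constant, confirming degree 4.
Interpolating (Newton forward form) and evaluating at x = 7 gives q(7) = -1855.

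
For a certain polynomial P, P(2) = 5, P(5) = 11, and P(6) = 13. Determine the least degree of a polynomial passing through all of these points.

1

Divided differences on the nodes 2, 5, 6:
  order 0: 5  11  13
  order 1: 2  2
  order 2: 0
The order-1 divided differences are all 2 (nonzero) and every higher order vanishes, so the data lies on a polynomial of degree exactly 1.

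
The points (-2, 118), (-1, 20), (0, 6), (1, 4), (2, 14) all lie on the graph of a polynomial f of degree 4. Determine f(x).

Write f(x) = ax^4 + bx^3 + cx^2 + dx + e. Substituting each data point gives a linear system:
  16a - 8b + 4c - 2d + e = 118
  a - b + c - d + e = 20
  e = 6
  a + b + c + d + e = 4
  16a + 8b + 4c + 2d + e = 14
Solving the system yields a = 3, b = -6, c = 3, d = -2, e = 6.
So f(x) = 3x^4 - 6x^3 + 3x^2 - 2x + 6.
Check: f(1) = 4. ✓

f(x) = 3x^4 - 6x^3 + 3x^2 - 2x + 6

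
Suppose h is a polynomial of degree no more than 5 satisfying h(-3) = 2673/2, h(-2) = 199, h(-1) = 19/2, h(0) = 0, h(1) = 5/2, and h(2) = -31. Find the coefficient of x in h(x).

Write h(x) = ax^5 + bx^4 + cx^3 + dx^2 + ex + k. Substituting each data point gives a linear system:
  -243a + 81b - 27c + 9d - 3e + k = 2673/2
  -32a + 16b - 8c + 4d - 2e + k = 199
  -a + b - c + d - e + k = 19/2
  k = 0
  a + b + c + d + e + k = 5/2
  32a + 16b + 8c + 4d + 2e + k = -31
Solving the system yields a = -4, b = 5, c = 2, d = 1, e = -3/2, k = 0.
So h(x) = -4x^5 + 5x^4 + 2x^3 + x^2 - (3/2)x.
The coefficient of x is -3/2.

-3/2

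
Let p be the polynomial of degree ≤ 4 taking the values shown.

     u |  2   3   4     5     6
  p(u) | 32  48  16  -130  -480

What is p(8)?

Using the Lagrange interpolation formula with nodes 2, 3, 4, 5, 6:
  L_0(u) = (u - 3)(u - 4)(u - 5)(u - 6) / 24
  L_1(u) = (u - 2)(u - 4)(u - 5)(u - 6) / -6
  L_2(u) = (u - 2)(u - 3)(u - 5)(u - 6) / 4
  L_3(u) = (u - 2)(u - 3)(u - 4)(u - 6) / -6
  L_4(u) = (u - 2)(u - 3)(u - 4)(u - 5) / 24
Then p(u) = 32·L_0(u) + 48·L_1(u) + 16·L_2(u) - 130·L_3(u) - 480·L_4(u).
Expanding and collecting terms gives p(u) = -u⁴ + 3u³ + 4u² + 4u.
Evaluating at u = 8: p(8) = -2272.

-2272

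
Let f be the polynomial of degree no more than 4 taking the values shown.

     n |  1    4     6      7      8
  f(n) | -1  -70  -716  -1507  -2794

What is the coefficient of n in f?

-5

Write f(n) = an^4 + bn^3 + cn^2 + dn + e. Substituting each data point gives a linear system:
  a + b + c + d + e = -1
  256a + 64b + 16c + 4d + e = -70
  1296a + 216b + 36c + 6d + e = -716
  2401a + 343b + 49c + 7d + e = -1507
  4096a + 512b + 64c + 8d + e = -2794
Solving the system yields a = -1, b = 2, c = 5, d = -5, e = -2.
So f(n) = -n⁴ + 2n³ + 5n² - 5n - 2.
The coefficient of n is -5.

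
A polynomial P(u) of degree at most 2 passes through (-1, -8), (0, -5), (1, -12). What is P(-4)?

-77

Using the Lagrange interpolation formula with nodes -1, 0, 1:
  L_0(u) = u(u - 1) / 2
  L_1(u) = (u + 1)(u - 1) / -1
  L_2(u) = (u + 1)u / 2
Then P(u) = -8·L_0(u) - 5·L_1(u) - 12·L_2(u).
Expanding and collecting terms gives P(u) = -5u^2 - 2u - 5.
Evaluating at u = -4: P(-4) = -77.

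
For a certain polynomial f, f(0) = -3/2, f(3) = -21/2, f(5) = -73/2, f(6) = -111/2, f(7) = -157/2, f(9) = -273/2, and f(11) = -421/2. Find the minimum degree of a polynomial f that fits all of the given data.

2

Divided differences on the nodes 0, 3, 5, 6, 7, 9, 11:
  order 0: -3/2  -21/2  -73/2  -111/2  -157/2  -273/2  -421/2
  order 1: -3  -13  -19  -23  -29  -37
  order 2: -2  -2  -2  -2  -2
  order 3: 0  0  0  0
  order 4: 0  0  0
  order 5: 0  0
  order 6: 0
The order-2 divided differences are all -2 (nonzero) and every higher order vanishes, so the data lies on a polynomial of degree exactly 2.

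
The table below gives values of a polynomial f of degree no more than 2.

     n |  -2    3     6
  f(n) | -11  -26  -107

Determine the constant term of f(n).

1

Write f(n) = an^2 + bn + c. Substituting each data point gives a linear system:
  4a - 2b + c = -11
  9a + 3b + c = -26
  36a + 6b + c = -107
Solving the system yields a = -3, b = 0, c = 1.
So f(n) = -3n² + 1.
The constant term is 1.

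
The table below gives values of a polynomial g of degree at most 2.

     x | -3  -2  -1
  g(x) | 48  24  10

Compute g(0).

6

Using the Lagrange interpolation formula with nodes -3, -2, -1:
  L_0(x) = (x + 2)(x + 1) / 2
  L_1(x) = (x + 3)(x + 1) / -1
  L_2(x) = (x + 3)(x + 2) / 2
Then g(x) = 48·L_0(x) + 24·L_1(x) + 10·L_2(x).
Expanding and collecting terms gives g(x) = 5x² + x + 6.
Evaluating at x = 0: g(0) = 6.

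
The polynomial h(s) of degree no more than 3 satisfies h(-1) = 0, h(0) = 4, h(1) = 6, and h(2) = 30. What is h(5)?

Write h(s) = as^3 + bs^2 + cs + d. Substituting each data point gives a linear system:
  -a + b - c + d = 0
  d = 4
  a + b + c + d = 6
  8a + 4b + 2c + d = 30
Solving the system yields a = 4, b = -1, c = -1, d = 4.
So h(s) = 4s^3 - s^2 - s + 4.
Then h(5) = 474.

474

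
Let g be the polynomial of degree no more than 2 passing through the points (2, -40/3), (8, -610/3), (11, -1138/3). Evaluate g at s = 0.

2

Write g(s) = as^2 + bs + c. Substituting each data point gives a linear system:
  4a + 2b + c = -40/3
  64a + 8b + c = -610/3
  121a + 11b + c = -1138/3
Solving the system yields a = -3, b = -5/3, c = 2.
So g(s) = -3s² - (5/3)s + 2.
Then g(0) = 2.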